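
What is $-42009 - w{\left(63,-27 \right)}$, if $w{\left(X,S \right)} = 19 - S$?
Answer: $-42055$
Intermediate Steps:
$-42009 - w{\left(63,-27 \right)} = -42009 - \left(19 - -27\right) = -42009 - \left(19 + 27\right) = -42009 - 46 = -42055$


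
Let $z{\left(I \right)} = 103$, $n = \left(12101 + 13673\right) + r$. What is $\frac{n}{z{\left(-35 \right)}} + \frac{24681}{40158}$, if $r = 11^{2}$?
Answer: $\frac{347477851}{1378758} \approx 252.02$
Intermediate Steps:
$r = 121$
$n = 25895$ ($n = \left(12101 + 13673\right) + 121 = 25774 + 121 = 25895$)
$\frac{n}{z{\left(-35 \right)}} + \frac{24681}{40158} = \frac{25895}{103} + \frac{24681}{40158} = 25895 \cdot \frac{1}{103} + 24681 \cdot \frac{1}{40158} = \frac{25895}{103} + \frac{8227}{13386} = \frac{347477851}{1378758}$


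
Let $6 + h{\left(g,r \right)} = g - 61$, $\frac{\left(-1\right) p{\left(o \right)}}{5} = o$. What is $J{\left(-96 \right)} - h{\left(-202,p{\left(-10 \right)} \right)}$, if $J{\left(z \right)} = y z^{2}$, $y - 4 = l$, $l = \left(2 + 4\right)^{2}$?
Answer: $368909$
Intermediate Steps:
$l = 36$ ($l = 6^{2} = 36$)
$p{\left(o \right)} = - 5 o$
$y = 40$ ($y = 4 + 36 = 40$)
$h{\left(g,r \right)} = -67 + g$ ($h{\left(g,r \right)} = -6 + \left(g - 61\right) = -6 + \left(-61 + g\right) = -67 + g$)
$J{\left(z \right)} = 40 z^{2}$
$J{\left(-96 \right)} - h{\left(-202,p{\left(-10 \right)} \right)} = 40 \left(-96\right)^{2} - \left(-67 - 202\right) = 40 \cdot 9216 - -269 = 368640 + 269 = 368909$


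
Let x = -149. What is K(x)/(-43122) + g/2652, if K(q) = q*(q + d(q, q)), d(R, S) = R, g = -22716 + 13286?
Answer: -43699547/9529962 ≈ -4.5855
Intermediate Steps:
g = -9430
K(q) = 2*q² (K(q) = q*(q + q) = q*(2*q) = 2*q²)
K(x)/(-43122) + g/2652 = (2*(-149)²)/(-43122) - 9430/2652 = (2*22201)*(-1/43122) - 9430*1/2652 = 44402*(-1/43122) - 4715/1326 = -22201/21561 - 4715/1326 = -43699547/9529962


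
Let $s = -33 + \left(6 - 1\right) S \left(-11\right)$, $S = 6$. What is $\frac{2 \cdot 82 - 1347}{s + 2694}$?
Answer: $- \frac{169}{333} \approx -0.50751$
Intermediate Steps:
$s = -363$ ($s = -33 + \left(6 - 1\right) 6 \left(-11\right) = -33 + 5 \cdot 6 \left(-11\right) = -33 + 30 \left(-11\right) = -33 - 330 = -363$)
$\frac{2 \cdot 82 - 1347}{s + 2694} = \frac{2 \cdot 82 - 1347}{-363 + 2694} = \frac{164 - 1347}{2331} = \left(-1183\right) \frac{1}{2331} = - \frac{169}{333}$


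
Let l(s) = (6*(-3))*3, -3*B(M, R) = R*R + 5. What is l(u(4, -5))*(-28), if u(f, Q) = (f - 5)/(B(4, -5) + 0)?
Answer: 1512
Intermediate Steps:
B(M, R) = -5/3 - R²/3 (B(M, R) = -(R*R + 5)/3 = -(R² + 5)/3 = -(5 + R²)/3 = -5/3 - R²/3)
u(f, Q) = ½ - f/10 (u(f, Q) = (f - 5)/((-5/3 - ⅓*(-5)²) + 0) = (-5 + f)/((-5/3 - ⅓*25) + 0) = (-5 + f)/((-5/3 - 25/3) + 0) = (-5 + f)/(-10 + 0) = (-5 + f)/(-10) = (-5 + f)*(-⅒) = ½ - f/10)
l(s) = -54 (l(s) = -18*3 = -54)
l(u(4, -5))*(-28) = -54*(-28) = 1512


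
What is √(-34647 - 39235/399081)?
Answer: I*√5518092445048002/399081 ≈ 186.14*I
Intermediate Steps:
√(-34647 - 39235/399081) = √(-13826998642/399081) = I*√5518092445048002/399081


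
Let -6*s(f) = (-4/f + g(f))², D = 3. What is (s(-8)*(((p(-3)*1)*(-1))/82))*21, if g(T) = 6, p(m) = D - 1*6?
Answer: -3549/656 ≈ -5.4101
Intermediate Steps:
p(m) = -3 (p(m) = 3 - 1*6 = 3 - 6 = -3)
s(f) = -(6 - 4/f)²/6 (s(f) = -(-4/f + 6)²/6 = -(6 - 4/f)²/6)
(s(-8)*(((p(-3)*1)*(-1))/82))*21 = ((-⅔*(-2 + 3*(-8))²/(-8)²)*((-3*1*(-1))/82))*21 = ((-⅔*1/64*(-2 - 24)²)*(-3*(-1)*(1/82)))*21 = ((-⅔*1/64*(-26)²)*(3*(1/82)))*21 = (-⅔*1/64*676*(3/82))*21 = -169/24*3/82*21 = -169/656*21 = -3549/656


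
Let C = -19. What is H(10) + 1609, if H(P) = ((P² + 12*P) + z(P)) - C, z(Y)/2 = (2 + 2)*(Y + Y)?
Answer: 2008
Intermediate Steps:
z(Y) = 16*Y (z(Y) = 2*((2 + 2)*(Y + Y)) = 2*(4*(2*Y)) = 2*(8*Y) = 16*Y)
H(P) = 19 + P² + 28*P (H(P) = ((P² + 12*P) + 16*P) - 1*(-19) = (P² + 28*P) + 19 = 19 + P² + 28*P)
H(10) + 1609 = (19 + 10² + 28*10) + 1609 = (19 + 100 + 280) + 1609 = 399 + 1609 = 2008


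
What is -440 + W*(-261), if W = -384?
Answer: 99784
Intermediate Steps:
-440 + W*(-261) = -440 - 384*(-261) = -440 + 100224 = 99784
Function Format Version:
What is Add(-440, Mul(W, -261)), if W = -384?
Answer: 99784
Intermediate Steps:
Add(-440, Mul(W, -261)) = Add(-440, Mul(-384, -261)) = Add(-440, 100224) = 99784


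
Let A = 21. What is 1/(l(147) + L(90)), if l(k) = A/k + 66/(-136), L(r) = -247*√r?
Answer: 77588/1244085739991 - 167892816*√10/1244085739991 ≈ -0.00042670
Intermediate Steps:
l(k) = -33/68 + 21/k (l(k) = 21/k + 66/(-136) = 21/k + 66*(-1/136) = 21/k - 33/68 = -33/68 + 21/k)
1/(l(147) + L(90)) = 1/((-33/68 + 21/147) - 741*√10) = 1/((-33/68 + 21*(1/147)) - 741*√10) = 1/((-33/68 + ⅐) - 741*√10) = 1/(-163/476 - 741*√10)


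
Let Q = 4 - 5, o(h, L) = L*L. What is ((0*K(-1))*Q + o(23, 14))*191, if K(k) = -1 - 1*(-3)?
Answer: 37436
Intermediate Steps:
K(k) = 2 (K(k) = -1 + 3 = 2)
o(h, L) = L²
Q = -1
((0*K(-1))*Q + o(23, 14))*191 = ((0*2)*(-1) + 14²)*191 = (0*(-1) + 196)*191 = (0 + 196)*191 = 196*191 = 37436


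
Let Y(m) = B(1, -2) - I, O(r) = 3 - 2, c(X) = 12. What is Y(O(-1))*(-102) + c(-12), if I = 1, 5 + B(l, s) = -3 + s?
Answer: 1134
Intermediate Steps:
B(l, s) = -8 + s (B(l, s) = -5 + (-3 + s) = -8 + s)
O(r) = 1
Y(m) = -11 (Y(m) = (-8 - 2) - 1*1 = -10 - 1 = -11)
Y(O(-1))*(-102) + c(-12) = -11*(-102) + 12 = 1122 + 12 = 1134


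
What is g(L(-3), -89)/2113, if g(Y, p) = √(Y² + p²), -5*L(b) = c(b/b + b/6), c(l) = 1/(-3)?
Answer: √1782226/31695 ≈ 0.042120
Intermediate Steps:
c(l) = -⅓ (c(l) = 1*(-⅓) = -⅓)
L(b) = 1/15 (L(b) = -⅕*(-⅓) = 1/15)
g(L(-3), -89)/2113 = √((1/15)² + (-89)²)/2113 = √(1/225 + 7921)*(1/2113) = √(1782226/225)*(1/2113) = (√1782226/15)*(1/2113) = √1782226/31695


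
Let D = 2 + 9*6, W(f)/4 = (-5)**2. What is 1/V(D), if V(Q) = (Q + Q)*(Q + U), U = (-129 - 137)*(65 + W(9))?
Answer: -1/4909408 ≈ -2.0369e-7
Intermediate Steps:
W(f) = 100 (W(f) = 4*(-5)**2 = 4*25 = 100)
D = 56 (D = 2 + 54 = 56)
U = -43890 (U = (-129 - 137)*(65 + 100) = -266*165 = -43890)
V(Q) = 2*Q*(-43890 + Q) (V(Q) = (Q + Q)*(Q - 43890) = (2*Q)*(-43890 + Q) = 2*Q*(-43890 + Q))
1/V(D) = 1/(2*56*(-43890 + 56)) = 1/(2*56*(-43834)) = 1/(-4909408) = -1/4909408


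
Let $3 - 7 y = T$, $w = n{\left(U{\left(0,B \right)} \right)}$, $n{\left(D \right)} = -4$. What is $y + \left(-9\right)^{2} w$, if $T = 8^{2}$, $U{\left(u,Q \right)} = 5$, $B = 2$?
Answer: $- \frac{2329}{7} \approx -332.71$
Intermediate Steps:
$w = -4$
$T = 64$
$y = - \frac{61}{7}$ ($y = \frac{3}{7} - \frac{64}{7} = - \frac{61}{7} \approx -8.7143$)
$y + \left(-9\right)^{2} w = - \frac{61}{7} + \left(-9\right)^{2} \left(-4\right) = - \frac{61}{7} + 81 \left(-4\right) = - \frac{61}{7} - 324 = - \frac{2329}{7}$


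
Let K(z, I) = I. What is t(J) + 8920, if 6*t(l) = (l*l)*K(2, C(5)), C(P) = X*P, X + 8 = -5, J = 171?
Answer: -615715/2 ≈ -3.0786e+5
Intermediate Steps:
X = -13 (X = -8 - 5 = -13)
C(P) = -13*P
t(l) = -65*l**2/6 (t(l) = ((l*l)*(-13*5))/6 = (l**2*(-65))/6 = (-65*l**2)/6 = -65*l**2/6)
t(J) + 8920 = -65/6*171**2 + 8920 = -65/6*29241 + 8920 = -633555/2 + 8920 = -615715/2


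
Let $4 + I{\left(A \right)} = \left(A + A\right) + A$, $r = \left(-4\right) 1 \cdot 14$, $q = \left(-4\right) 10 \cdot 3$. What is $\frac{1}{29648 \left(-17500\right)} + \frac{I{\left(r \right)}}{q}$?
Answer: $\frac{2231011997}{1556520000} \approx 1.4333$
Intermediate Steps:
$q = -120$ ($q = \left(-40\right) 3 = -120$)
$r = -56$ ($r = \left(-4\right) 14 = -56$)
$I{\left(A \right)} = -4 + 3 A$ ($I{\left(A \right)} = -4 + \left(\left(A + A\right) + A\right) = -4 + \left(2 A + A\right) = -4 + 3 A$)
$\frac{1}{29648 \left(-17500\right)} + \frac{I{\left(r \right)}}{q} = \frac{1}{29648 \left(-17500\right)} + \frac{-4 + 3 \left(-56\right)}{-120} = \frac{1}{29648} \left(- \frac{1}{17500}\right) + \left(-4 - 168\right) \left(- \frac{1}{120}\right) = - \frac{1}{518840000} - - \frac{43}{30} = - \frac{1}{518840000} + \frac{43}{30} = \frac{2231011997}{1556520000}$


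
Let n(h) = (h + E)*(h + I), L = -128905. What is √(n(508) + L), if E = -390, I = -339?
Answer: 3*I*√12107 ≈ 330.1*I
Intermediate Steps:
n(h) = (-390 + h)*(-339 + h) (n(h) = (h - 390)*(h - 339) = (-390 + h)*(-339 + h))
√(n(508) + L) = √((132210 + 508² - 729*508) - 128905) = √((132210 + 258064 - 370332) - 128905) = √(19942 - 128905) = √(-108963) = 3*I*√12107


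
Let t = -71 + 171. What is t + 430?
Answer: 530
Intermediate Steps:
t = 100
t + 430 = 100 + 430 = 530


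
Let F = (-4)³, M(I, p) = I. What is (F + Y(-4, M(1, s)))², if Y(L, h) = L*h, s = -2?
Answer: 4624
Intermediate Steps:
F = -64
(F + Y(-4, M(1, s)))² = (-64 - 4*1)² = (-64 - 4)² = (-68)² = 4624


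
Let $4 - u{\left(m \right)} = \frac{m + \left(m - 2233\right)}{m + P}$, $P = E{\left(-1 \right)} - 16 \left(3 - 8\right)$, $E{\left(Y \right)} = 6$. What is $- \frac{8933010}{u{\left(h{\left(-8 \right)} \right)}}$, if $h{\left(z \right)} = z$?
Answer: $- \frac{53598060}{197} \approx -2.7207 \cdot 10^{5}$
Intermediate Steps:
$P = 86$ ($P = 6 - 16 \left(3 - 8\right) = 6 - -80 = 6 + 80 = 86$)
$u{\left(m \right)} = 4 - \frac{-2233 + 2 m}{86 + m}$ ($u{\left(m \right)} = 4 - \frac{m + \left(m - 2233\right)}{m + 86} = 4 - \frac{m + \left(-2233 + m\right)}{86 + m} = 4 - \frac{-2233 + 2 m}{86 + m}$)
$- \frac{8933010}{u{\left(h{\left(-8 \right)} \right)}} = - \frac{8933010}{\frac{1}{86 - 8} \left(2577 + 2 \left(-8\right)\right)} = - \frac{8933010}{\frac{1}{78} \left(2577 - 16\right)} = - \frac{8933010}{\frac{1}{78} \cdot 2561} = - \frac{8933010}{\frac{197}{6}} = \left(-8933010\right) \frac{6}{197} = - \frac{53598060}{197}$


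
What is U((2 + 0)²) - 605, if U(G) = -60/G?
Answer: -620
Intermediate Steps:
U((2 + 0)²) - 605 = -60/(2 + 0)² - 605 = -60/(2²) - 605 = -60/4 - 605 = -60*¼ - 605 = -15 - 605 = -620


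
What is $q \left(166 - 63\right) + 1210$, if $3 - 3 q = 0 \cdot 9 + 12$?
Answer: $901$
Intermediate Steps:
$q = -3$ ($q = 1 - \frac{0 \cdot 9 + 12}{3} = 1 - \frac{0 + 12}{3} = 1 - 4 = -3$)
$q \left(166 - 63\right) + 1210 = - 3 \left(166 - 63\right) + 1210 = \left(-3\right) 103 + 1210 = -309 + 1210 = 901$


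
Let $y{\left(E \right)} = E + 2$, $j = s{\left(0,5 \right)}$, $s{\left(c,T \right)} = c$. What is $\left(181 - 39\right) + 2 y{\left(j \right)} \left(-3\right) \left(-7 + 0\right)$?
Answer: $226$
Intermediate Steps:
$j = 0$
$y{\left(E \right)} = 2 + E$
$\left(181 - 39\right) + 2 y{\left(j \right)} \left(-3\right) \left(-7 + 0\right) = \left(181 - 39\right) + 2 \left(2 + 0\right) \left(-3\right) \left(-7 + 0\right) = 142 + 2 \cdot 2 \left(-3\right) \left(-7\right) = 142 + 4 \left(-3\right) \left(-7\right) = 142 - -84 = 142 + 84 = 226$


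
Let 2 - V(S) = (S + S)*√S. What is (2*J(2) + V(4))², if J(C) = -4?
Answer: 484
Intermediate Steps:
V(S) = 2 - 2*S^(3/2) (V(S) = 2 - (S + S)*√S = 2 - 2*S*√S = 2 - 2*S^(3/2))
(2*J(2) + V(4))² = (2*(-4) + (2 - 2*4^(3/2)))² = (-8 + (2 - 2*8))² = (-8 + (2 - 16))² = (-8 - 14)² = (-22)² = 484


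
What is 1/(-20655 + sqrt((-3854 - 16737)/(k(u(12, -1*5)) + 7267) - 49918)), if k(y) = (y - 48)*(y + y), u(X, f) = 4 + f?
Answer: -152124075/3142490435786 - I*sqrt(2707864958265)/3142490435786 ≈ -4.8409e-5 - 5.2365e-7*I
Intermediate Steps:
k(y) = 2*y*(-48 + y) (k(y) = (-48 + y)*(2*y) = 2*y*(-48 + y))
1/(-20655 + sqrt((-3854 - 16737)/(k(u(12, -1*5)) + 7267) - 49918)) = 1/(-20655 + sqrt((-3854 - 16737)/(2*(4 - 1*5)*(-48 + (4 - 1*5)) + 7267) - 49918)) = 1/(-20655 + sqrt(-20591/(2*(4 - 5)*(-48 + (4 - 5)) + 7267) - 49918)) = 1/(-20655 + sqrt(-20591/(2*(-1)*(-48 - 1) + 7267) - 49918)) = 1/(-20655 + sqrt(-20591/(2*(-1)*(-49) + 7267) - 49918)) = 1/(-20655 + sqrt(-20591/(98 + 7267) - 49918)) = 1/(-20655 + sqrt(-20591/7365 - 49918)) = 1/(-20655 + sqrt(-367666661/7365)) = 1/(-20655 + I*sqrt(2707864958265)/7365)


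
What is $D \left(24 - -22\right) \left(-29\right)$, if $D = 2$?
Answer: $-2668$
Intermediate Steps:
$D \left(24 - -22\right) \left(-29\right) = 2 \left(24 - -22\right) \left(-29\right) = 2 \left(24 + 22\right) \left(-29\right) = 2 \cdot 46 \left(-29\right) = 92 \left(-29\right) = -2668$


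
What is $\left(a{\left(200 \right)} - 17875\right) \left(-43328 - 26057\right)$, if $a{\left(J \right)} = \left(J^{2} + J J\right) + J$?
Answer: $-4324420125$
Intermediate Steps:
$a{\left(J \right)} = J + 2 J^{2}$ ($a{\left(J \right)} = \left(J^{2} + J^{2}\right) + J = 2 J^{2} + J = J + 2 J^{2}$)
$\left(a{\left(200 \right)} - 17875\right) \left(-43328 - 26057\right) = \left(200 \left(1 + 2 \cdot 200\right) - 17875\right) \left(-43328 - 26057\right) = \left(200 \left(1 + 400\right) - 17875\right) \left(-69385\right) = \left(200 \cdot 401 - 17875\right) \left(-69385\right) = \left(80200 - 17875\right) \left(-69385\right) = 62325 \left(-69385\right) = -4324420125$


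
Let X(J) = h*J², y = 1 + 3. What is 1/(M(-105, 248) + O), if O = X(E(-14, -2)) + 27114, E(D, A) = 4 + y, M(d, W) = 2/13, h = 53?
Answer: 13/396580 ≈ 3.2780e-5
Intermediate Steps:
y = 4
M(d, W) = 2/13 (M(d, W) = 2*(1/13) = 2/13)
E(D, A) = 8 (E(D, A) = 4 + 4 = 8)
X(J) = 53*J²
O = 30506 (O = 53*8² + 27114 = 53*64 + 27114 = 3392 + 27114 = 30506)
1/(M(-105, 248) + O) = 1/(2/13 + 30506) = 1/(396580/13) = 13/396580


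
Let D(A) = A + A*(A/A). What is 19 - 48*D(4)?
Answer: -365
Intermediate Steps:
D(A) = 2*A (D(A) = A + A*1 = A + A = 2*A)
19 - 48*D(4) = 19 - 96*4 = 19 - 48*8 = 19 - 384 = -365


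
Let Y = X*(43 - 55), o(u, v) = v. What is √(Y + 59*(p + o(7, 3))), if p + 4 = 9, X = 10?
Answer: 4*√22 ≈ 18.762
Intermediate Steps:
p = 5 (p = -4 + 9 = 5)
Y = -120 (Y = 10*(43 - 55) = 10*(-12) = -120)
√(Y + 59*(p + o(7, 3))) = √(-120 + 59*(5 + 3)) = √(-120 + 59*8) = √(-120 + 472) = √352 = 4*√22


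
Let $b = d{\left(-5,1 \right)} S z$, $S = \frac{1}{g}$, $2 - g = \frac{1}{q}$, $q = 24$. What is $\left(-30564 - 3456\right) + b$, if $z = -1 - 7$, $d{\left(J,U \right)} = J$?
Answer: $- \frac{1597980}{47} \approx -34000.0$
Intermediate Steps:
$z = -8$ ($z = -1 - 7 = -8$)
$g = \frac{47}{24}$ ($g = 2 - \frac{1}{24} = \frac{47}{24} \approx 1.9583$)
$S = \frac{24}{47}$ ($S = \frac{1}{\frac{47}{24}} = \frac{24}{47} \approx 0.51064$)
$b = \frac{960}{47}$ ($b = \left(-5\right) \frac{24}{47} \left(-8\right) = \left(- \frac{120}{47}\right) \left(-8\right) = \frac{960}{47} \approx 20.426$)
$\left(-30564 - 3456\right) + b = \left(-30564 - 3456\right) + \frac{960}{47} = -34020 + \frac{960}{47} = - \frac{1597980}{47}$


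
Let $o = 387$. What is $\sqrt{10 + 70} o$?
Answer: $1548 \sqrt{5} \approx 3461.4$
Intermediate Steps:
$\sqrt{10 + 70} o = \sqrt{10 + 70} \cdot 387 = \sqrt{80} \cdot 387 = 4 \sqrt{5} \cdot 387 = 1548 \sqrt{5}$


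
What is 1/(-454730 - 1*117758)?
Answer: -1/572488 ≈ -1.7468e-6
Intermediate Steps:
1/(-454730 - 1*117758) = 1/(-454730 - 117758) = 1/(-572488) = -1/572488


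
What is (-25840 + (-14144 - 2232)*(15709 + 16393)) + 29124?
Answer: -525699068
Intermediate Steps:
(-25840 + (-14144 - 2232)*(15709 + 16393)) + 29124 = (-25840 - 16376*32102) + 29124 = (-25840 - 525702352) + 29124 = -525728192 + 29124 = -525699068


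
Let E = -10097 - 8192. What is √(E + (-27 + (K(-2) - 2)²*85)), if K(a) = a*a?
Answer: 2*I*√4494 ≈ 134.07*I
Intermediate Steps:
K(a) = a²
E = -18289
√(E + (-27 + (K(-2) - 2)²*85)) = √(-18289 + (-27 + ((-2)² - 2)²*85)) = √(-18289 + (-27 + (4 - 2)²*85)) = √(-18289 + (-27 + 2²*85)) = √(-18289 + (-27 + 4*85)) = √(-18289 + (-27 + 340)) = √(-18289 + 313) = √(-17976) = 2*I*√4494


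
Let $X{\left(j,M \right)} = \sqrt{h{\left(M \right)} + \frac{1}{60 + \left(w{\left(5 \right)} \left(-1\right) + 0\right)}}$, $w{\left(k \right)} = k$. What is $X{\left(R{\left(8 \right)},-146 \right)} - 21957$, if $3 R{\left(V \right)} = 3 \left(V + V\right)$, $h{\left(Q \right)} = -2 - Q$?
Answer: $-21957 + \frac{89 \sqrt{55}}{55} \approx -21945.0$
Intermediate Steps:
$R{\left(V \right)} = 2 V$ ($R{\left(V \right)} = \frac{3 \left(V + V\right)}{3} = \frac{3 \cdot 2 V}{3} = \frac{6 V}{3} = 2 V$)
$X{\left(j,M \right)} = \sqrt{- \frac{109}{55} - M}$ ($X{\left(j,M \right)} = \sqrt{\left(-2 - M\right) + \frac{1}{60 + \left(5 \left(-1\right) + 0\right)}} = \sqrt{\left(-2 - M\right) + \frac{1}{60 + \left(-5 + 0\right)}} = \sqrt{\left(-2 - M\right) + \frac{1}{60 - 5}} = \sqrt{\left(-2 - M\right) + \frac{1}{55}} = \sqrt{- \frac{109}{55} - M}$)
$X{\left(R{\left(8 \right)},-146 \right)} - 21957 = \frac{\sqrt{-5995 - -441650}}{55} - 21957 = \frac{\sqrt{-5995 + 441650}}{55} - 21957 = \frac{\sqrt{435655}}{55} - 21957 = \frac{89 \sqrt{55}}{55} - 21957 = -21957 + \frac{89 \sqrt{55}}{55}$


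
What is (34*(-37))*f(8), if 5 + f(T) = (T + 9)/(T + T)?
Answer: 39627/8 ≈ 4953.4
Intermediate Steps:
f(T) = -5 + (9 + T)/(2*T) (f(T) = -5 + (T + 9)/(T + T) = -5 + (9 + T)/((2*T)) = -5 + (9 + T)*(1/(2*T)) = -5 + (9 + T)/(2*T))
(34*(-37))*f(8) = (34*(-37))*((9/2)*(1 - 1*8)/8) = -5661*(1 - 8)/8 = -5661*(-7)/8 = -1258*(-63/16) = 39627/8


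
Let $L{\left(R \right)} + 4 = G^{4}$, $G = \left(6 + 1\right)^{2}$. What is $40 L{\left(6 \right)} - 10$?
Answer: $230591870$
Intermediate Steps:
$G = 49$ ($G = 7^{2} = 49$)
$L{\left(R \right)} = 5764797$ ($L{\left(R \right)} = -4 + 49^{4} = -4 + 5764801 = 5764797$)
$40 L{\left(6 \right)} - 10 = 40 \cdot 5764797 - 10 = 230591880 - 10 = 230591870$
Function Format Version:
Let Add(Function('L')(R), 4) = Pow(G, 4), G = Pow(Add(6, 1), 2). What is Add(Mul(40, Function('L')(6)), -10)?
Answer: 230591870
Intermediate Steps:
G = 49 (G = Pow(7, 2) = 49)
Function('L')(R) = 5764797 (Function('L')(R) = Add(-4, Pow(49, 4)) = Add(-4, 5764801) = 5764797)
Add(Mul(40, Function('L')(6)), -10) = Add(Mul(40, 5764797), -10) = Add(230591880, -10) = 230591870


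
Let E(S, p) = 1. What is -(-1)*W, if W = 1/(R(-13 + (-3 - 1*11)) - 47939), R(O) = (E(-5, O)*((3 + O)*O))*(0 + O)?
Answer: -1/65435 ≈ -1.5282e-5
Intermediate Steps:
R(O) = O²*(3 + O) (R(O) = (1*((3 + O)*O))*(0 + O) = (1*(O*(3 + O)))*O = (O*(3 + O))*O = O²*(3 + O))
W = -1/65435 (W = 1/((-13 + (-3 - 1*11))²*(3 + (-13 + (-3 - 1*11))) - 47939) = 1/((-13 + (-3 - 11))²*(3 + (-13 + (-3 - 11))) - 47939) = 1/((-13 - 14)²*(3 + (-13 - 14)) - 47939) = 1/((-27)²*(3 - 27) - 47939) = 1/(729*(-24) - 47939) = 1/(-17496 - 47939) = 1/(-65435) = -1/65435 ≈ -1.5282e-5)
-(-1)*W = -(-1)*(-1)/65435 = -1*1/65435 = -1/65435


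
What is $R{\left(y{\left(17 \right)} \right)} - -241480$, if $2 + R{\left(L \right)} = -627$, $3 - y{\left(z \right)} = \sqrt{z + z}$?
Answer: $240851$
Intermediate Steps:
$y{\left(z \right)} = 3 - \sqrt{2} \sqrt{z}$ ($y{\left(z \right)} = 3 - \sqrt{z + z} = 3 - \sqrt{2 z} = 3 - \sqrt{2} \sqrt{z}$)
$R{\left(L \right)} = -629$ ($R{\left(L \right)} = -2 - 627 = -629$)
$R{\left(y{\left(17 \right)} \right)} - -241480 = -629 - -241480 = -629 + 241480 = 240851$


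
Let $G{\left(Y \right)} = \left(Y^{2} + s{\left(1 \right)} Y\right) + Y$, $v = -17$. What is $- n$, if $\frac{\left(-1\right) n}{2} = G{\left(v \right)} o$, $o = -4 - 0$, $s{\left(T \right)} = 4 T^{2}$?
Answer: $-1632$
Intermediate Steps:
$o = -4$ ($o = -4 + 0 = -4$)
$G{\left(Y \right)} = Y^{2} + 5 Y$ ($G{\left(Y \right)} = \left(Y^{2} + 4 \cdot 1^{2} Y\right) + Y = \left(Y^{2} + 4 \cdot 1 Y\right) + Y = \left(Y^{2} + 4 Y\right) + Y = Y^{2} + 5 Y$)
$n = 1632$ ($n = - 2 - 17 \left(5 - 17\right) \left(-4\right) = - 2 \left(-17\right) \left(-12\right) \left(-4\right) = - 2 \cdot 204 \left(-4\right) = \left(-2\right) \left(-816\right) = 1632$)
$- n = \left(-1\right) 1632 = -1632$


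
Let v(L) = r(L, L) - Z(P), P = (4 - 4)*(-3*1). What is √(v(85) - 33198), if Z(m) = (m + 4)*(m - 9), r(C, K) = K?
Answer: I*√33077 ≈ 181.87*I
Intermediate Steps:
P = 0 (P = 0*(-3) = 0)
Z(m) = (-9 + m)*(4 + m) (Z(m) = (4 + m)*(-9 + m) = (-9 + m)*(4 + m))
v(L) = 36 + L (v(L) = L - (-36 + 0² - 5*0) = L - (-36 + 0 + 0) = L - 1*(-36) = L + 36 = 36 + L)
√(v(85) - 33198) = √((36 + 85) - 33198) = √(121 - 33198) = √(-33077) = I*√33077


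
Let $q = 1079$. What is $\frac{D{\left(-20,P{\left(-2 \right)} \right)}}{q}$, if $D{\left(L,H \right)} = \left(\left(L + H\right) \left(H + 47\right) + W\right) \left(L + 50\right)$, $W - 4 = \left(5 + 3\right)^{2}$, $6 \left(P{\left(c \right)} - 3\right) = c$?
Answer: $- \frac{71360}{3237} \approx -22.045$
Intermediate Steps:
$P{\left(c \right)} = 3 + \frac{c}{6}$
$W = 68$ ($W = 4 + \left(5 + 3\right)^{2} = 4 + 8^{2} = 4 + 64 = 68$)
$D{\left(L,H \right)} = \left(50 + L\right) \left(68 + \left(47 + H\right) \left(H + L\right)\right)$ ($D{\left(L,H \right)} = \left(\left(L + H\right) \left(H + 47\right) + 68\right) \left(L + 50\right) = \left(\left(H + L\right) \left(47 + H\right) + 68\right) \left(50 + L\right) = \left(\left(47 + H\right) \left(H + L\right) + 68\right) \left(50 + L\right) = \left(68 + \left(47 + H\right) \left(H + L\right)\right) \left(50 + L\right) = \left(50 + L\right) \left(68 + \left(47 + H\right) \left(H + L\right)\right)$)
$\frac{D{\left(-20,P{\left(-2 \right)} \right)}}{q} = \frac{3400 + 47 \left(-20\right)^{2} + 50 \left(3 + \frac{1}{6} \left(-2\right)\right)^{2} + 2350 \left(3 + \frac{1}{6} \left(-2\right)\right) + 2418 \left(-20\right) + \left(3 + \frac{1}{6} \left(-2\right)\right) \left(-20\right)^{2} - 20 \left(3 + \frac{1}{6} \left(-2\right)\right)^{2} + 97 \left(3 + \frac{1}{6} \left(-2\right)\right) \left(-20\right)}{1079} = \left(3400 + 47 \cdot 400 + 50 \left(3 - \frac{1}{3}\right)^{2} + 2350 \left(3 - \frac{1}{3}\right) - 48360 + \left(3 - \frac{1}{3}\right) 400 - 20 \left(3 - \frac{1}{3}\right)^{2} + 97 \left(3 - \frac{1}{3}\right) \left(-20\right)\right) \frac{1}{1079} = \left(3400 + 18800 + 50 \left(\frac{8}{3}\right)^{2} + 2350 \cdot \frac{8}{3} - 48360 + \frac{8}{3} \cdot 400 - 20 \left(\frac{8}{3}\right)^{2} + 97 \cdot \frac{8}{3} \left(-20\right)\right) \frac{1}{1079} = \left(3400 + 18800 + 50 \cdot \frac{64}{9} + \frac{18800}{3} - 48360 + \frac{3200}{3} - \frac{1280}{9} - \frac{15520}{3}\right) \frac{1}{1079} = \left(3400 + 18800 + \frac{3200}{9} + \frac{18800}{3} - 48360 + \frac{3200}{3} - \frac{1280}{9} - \frac{15520}{3}\right) \frac{1}{1079} = \left(- \frac{71360}{3}\right) \frac{1}{1079} = - \frac{71360}{3237}$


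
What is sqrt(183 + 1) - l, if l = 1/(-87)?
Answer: 1/87 + 2*sqrt(46) ≈ 13.576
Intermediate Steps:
l = -1/87 ≈ -0.011494
sqrt(183 + 1) - l = sqrt(183 + 1) - 1*(-1/87) = sqrt(184) + 1/87 = 2*sqrt(46) + 1/87 = 1/87 + 2*sqrt(46)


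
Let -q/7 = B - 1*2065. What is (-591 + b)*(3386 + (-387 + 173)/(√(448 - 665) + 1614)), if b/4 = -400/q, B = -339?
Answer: 4973474*(-1693*√217 + 2732395*I)/(4207*(√217 - 1614*I)) ≈ -2.0014e+6 - 0.71525*I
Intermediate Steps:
q = 16828 (q = -7*(-339 - 1*2065) = -7*(-339 - 2065) = -7*(-2404) = 16828)
b = -400/4207 (b = 4*(-400/16828) = 4*(-400*1/16828) = 4*(-100/4207) = -400/4207 ≈ -0.095080)
(-591 + b)*(3386 + (-387 + 173)/(√(448 - 665) + 1614)) = (-591 - 400/4207)*(3386 + (-387 + 173)/(√(448 - 665) + 1614)) = -2486737*(3386 - 214/(√(-217) + 1614))/4207 = -2486737*(3386 - 214/(I*√217 + 1614))/4207 = -2486737*(3386 - 214/(1614 + I*√217))/4207 = -8420091482/4207 + 532161718/(4207*(1614 + I*√217))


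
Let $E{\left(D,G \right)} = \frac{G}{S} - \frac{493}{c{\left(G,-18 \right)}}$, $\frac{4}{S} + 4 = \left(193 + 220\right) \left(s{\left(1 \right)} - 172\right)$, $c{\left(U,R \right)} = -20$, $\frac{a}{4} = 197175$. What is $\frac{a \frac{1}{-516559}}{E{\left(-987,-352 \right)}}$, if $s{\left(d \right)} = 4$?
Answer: $- \frac{5258000}{21027975811169} \approx -2.5005 \cdot 10^{-7}$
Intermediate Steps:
$a = 788700$ ($a = 4 \cdot 197175 = 788700$)
$S = - \frac{1}{17347}$ ($S = \frac{4}{-4 + \left(193 + 220\right) \left(4 - 172\right)} = \frac{4}{-4 + 413 \left(-168\right)} = \frac{4}{-4 - 69384} = \frac{4}{-69388} = 4 \left(- \frac{1}{69388}\right) = - \frac{1}{17347} \approx -5.7647 \cdot 10^{-5}$)
$E{\left(D,G \right)} = \frac{493}{20} - 17347 G$ ($E{\left(D,G \right)} = \frac{G}{- \frac{1}{17347}} - \frac{493}{-20} = G \left(-17347\right) - - \frac{493}{20} = - 17347 G + \frac{493}{20} = \frac{493}{20} - 17347 G$)
$\frac{a \frac{1}{-516559}}{E{\left(-987,-352 \right)}} = \frac{788700 \frac{1}{-516559}}{\frac{493}{20} - -6106144} = \frac{788700 \left(- \frac{1}{516559}\right)}{\frac{493}{20} + 6106144} = - \frac{788700}{516559 \cdot \frac{122123373}{20}} = \left(- \frac{788700}{516559}\right) \frac{20}{122123373} = - \frac{5258000}{21027975811169}$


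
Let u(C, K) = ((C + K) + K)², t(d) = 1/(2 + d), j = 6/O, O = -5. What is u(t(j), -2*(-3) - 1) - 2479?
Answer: -37639/16 ≈ -2352.4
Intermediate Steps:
j = -6/5 (j = 6/(-5) = 6*(-⅕) = -6/5 ≈ -1.2000)
u(C, K) = (C + 2*K)²
u(t(j), -2*(-3) - 1) - 2479 = (1/(2 - 6/5) + 2*(-2*(-3) - 1))² - 2479 = (1/(⅘) + 2*(6 - 1))² - 2479 = (5/4 + 2*5)² - 2479 = (5/4 + 10)² - 2479 = (45/4)² - 2479 = 2025/16 - 2479 = -37639/16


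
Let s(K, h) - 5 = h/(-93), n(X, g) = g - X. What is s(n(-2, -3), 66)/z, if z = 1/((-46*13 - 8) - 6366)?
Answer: -927276/31 ≈ -29912.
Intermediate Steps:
s(K, h) = 5 - h/93 (s(K, h) = 5 + h/(-93) = 5 + h*(-1/93) = 5 - h/93)
z = -1/6972 (z = 1/((-598 - 8) - 6366) = 1/(-606 - 6366) = 1/(-6972) = -1/6972 ≈ -0.00014343)
s(n(-2, -3), 66)/z = (5 - 1/93*66)/(-1/6972) = (5 - 22/31)*(-6972) = (133/31)*(-6972) = -927276/31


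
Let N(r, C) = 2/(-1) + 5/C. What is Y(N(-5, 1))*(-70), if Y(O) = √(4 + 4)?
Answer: -140*√2 ≈ -197.99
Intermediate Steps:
N(r, C) = -2 + 5/C (N(r, C) = 2*(-1) + 5/C = -2 + 5/C)
Y(O) = 2*√2 (Y(O) = √8 = 2*√2)
Y(N(-5, 1))*(-70) = (2*√2)*(-70) = -140*√2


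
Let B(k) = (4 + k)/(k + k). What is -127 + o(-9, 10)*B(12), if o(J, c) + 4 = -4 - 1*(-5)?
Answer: -129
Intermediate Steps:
o(J, c) = -3 (o(J, c) = -4 + (-4 - 1*(-5)) = -4 + (-4 + 5) = -4 + 1 = -3)
B(k) = (4 + k)/(2*k) (B(k) = (4 + k)/((2*k)) = (4 + k)*(1/(2*k)) = (4 + k)/(2*k))
-127 + o(-9, 10)*B(12) = -127 - 3*(4 + 12)/(2*12) = -127 - 3*16/(2*12) = -127 - 3*⅔ = -127 - 2 = -129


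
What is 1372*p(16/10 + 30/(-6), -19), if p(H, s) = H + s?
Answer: -153664/5 ≈ -30733.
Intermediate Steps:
1372*p(16/10 + 30/(-6), -19) = 1372*((16/10 + 30/(-6)) - 19) = 1372*((16*(⅒) + 30*(-⅙)) - 19) = 1372*((8/5 - 5) - 19) = 1372*(-17/5 - 19) = 1372*(-112/5) = -153664/5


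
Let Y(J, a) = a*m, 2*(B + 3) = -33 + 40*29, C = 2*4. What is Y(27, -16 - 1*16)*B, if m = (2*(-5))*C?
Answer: 1434880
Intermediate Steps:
C = 8
m = -80 (m = (2*(-5))*8 = -10*8 = -80)
B = 1121/2 (B = -3 + (-33 + 40*29)/2 = -3 + (-33 + 1160)/2 = -3 + (½)*1127 = -3 + 1127/2 = 1121/2 ≈ 560.50)
Y(J, a) = -80*a (Y(J, a) = a*(-80) = -80*a)
Y(27, -16 - 1*16)*B = -80*(-16 - 1*16)*(1121/2) = -80*(-16 - 16)*(1121/2) = -80*(-32)*(1121/2) = 2560*(1121/2) = 1434880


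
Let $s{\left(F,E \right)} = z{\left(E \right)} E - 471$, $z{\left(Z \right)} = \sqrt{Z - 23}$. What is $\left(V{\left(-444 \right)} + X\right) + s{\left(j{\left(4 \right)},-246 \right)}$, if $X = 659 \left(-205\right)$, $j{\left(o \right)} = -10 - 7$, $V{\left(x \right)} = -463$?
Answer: $-136029 - 246 i \sqrt{269} \approx -1.3603 \cdot 10^{5} - 4034.7 i$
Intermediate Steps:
$z{\left(Z \right)} = \sqrt{-23 + Z}$
$j{\left(o \right)} = -17$ ($j{\left(o \right)} = -10 - 7 = -17$)
$X = -135095$
$s{\left(F,E \right)} = -471 + E \sqrt{-23 + E}$ ($s{\left(F,E \right)} = \sqrt{-23 + E} E - 471 = E \sqrt{-23 + E} - 471 = -471 + E \sqrt{-23 + E}$)
$\left(V{\left(-444 \right)} + X\right) + s{\left(j{\left(4 \right)},-246 \right)} = \left(-463 - 135095\right) - \left(471 + 246 \sqrt{-23 - 246}\right) = -135558 - \left(471 + 246 \sqrt{-269}\right) = -135558 - \left(471 + 246 i \sqrt{269}\right) = -136029 - 246 i \sqrt{269}$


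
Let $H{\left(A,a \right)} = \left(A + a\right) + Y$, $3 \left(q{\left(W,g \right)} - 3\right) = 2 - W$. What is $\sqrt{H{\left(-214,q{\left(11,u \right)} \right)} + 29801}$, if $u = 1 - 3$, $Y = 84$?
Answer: $\sqrt{29671} \approx 172.25$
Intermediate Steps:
$u = -2$
$q{\left(W,g \right)} = \frac{11}{3} - \frac{W}{3}$ ($q{\left(W,g \right)} = 3 + \frac{2 - W}{3} = 3 - \left(- \frac{2}{3} + \frac{W}{3}\right) = \frac{11}{3} - \frac{W}{3}$)
$H{\left(A,a \right)} = 84 + A + a$ ($H{\left(A,a \right)} = \left(A + a\right) + 84 = 84 + A + a$)
$\sqrt{H{\left(-214,q{\left(11,u \right)} \right)} + 29801} = \sqrt{\left(84 - 214 + \left(\frac{11}{3} - \frac{11}{3}\right)\right) + 29801} = \sqrt{\left(84 - 214 + 0\right) + 29801} = \sqrt{-130 + 29801} = \sqrt{29671}$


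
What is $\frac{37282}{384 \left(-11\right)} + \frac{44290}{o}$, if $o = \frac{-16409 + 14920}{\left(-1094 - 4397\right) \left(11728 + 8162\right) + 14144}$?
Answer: $\frac{10214793063969631}{3144768} \approx 3.2482 \cdot 10^{9}$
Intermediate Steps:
$o = \frac{1489}{109201846}$ ($o = - \frac{1489}{\left(-5491\right) 19890 + 14144} = - \frac{1489}{-109215990 + 14144} = - \frac{1489}{-109201846} = \left(-1489\right) \left(- \frac{1}{109201846}\right) = \frac{1489}{109201846} \approx 1.3635 \cdot 10^{-5}$)
$\frac{37282}{384 \left(-11\right)} + \frac{44290}{o} = \frac{37282}{384 \left(-11\right)} + \frac{44290}{\frac{1489}{109201846}} = \frac{37282}{-4224} + 44290 \cdot \frac{109201846}{1489} = 37282 \left(- \frac{1}{4224}\right) + \frac{4836549759340}{1489} = - \frac{18641}{2112} + \frac{4836549759340}{1489} = \frac{10214793063969631}{3144768}$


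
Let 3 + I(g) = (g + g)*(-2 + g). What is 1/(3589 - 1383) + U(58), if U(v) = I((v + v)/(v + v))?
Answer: -11029/2206 ≈ -4.9995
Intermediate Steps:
I(g) = -3 + 2*g*(-2 + g) (I(g) = -3 + (g + g)*(-2 + g) = -3 + (2*g)*(-2 + g) = -3 + 2*g*(-2 + g))
U(v) = -5 (U(v) = -3 - 4*(v + v)/(v + v) + 2*((v + v)/(v + v))**2 = -3 - 4*2*v/(2*v) + 2*((2*v)/((2*v)))**2 = -3 - 4*2*v*1/(2*v) + 2*((2*v)*(1/(2*v)))**2 = -3 - 4*1 + 2*1**2 = -3 - 4 + 2*1 = -3 - 4 + 2 = -5)
1/(3589 - 1383) + U(58) = 1/(3589 - 1383) - 5 = 1/2206 - 5 = -11029/2206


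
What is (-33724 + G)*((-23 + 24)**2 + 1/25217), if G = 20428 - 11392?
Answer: -622581984/25217 ≈ -24689.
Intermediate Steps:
G = 9036
(-33724 + G)*((-23 + 24)**2 + 1/25217) = (-33724 + 9036)*((-23 + 24)**2 + 1/25217) = -24688*(1**2 + 1/25217) = -24688*(1 + 1/25217) = -24688*25218/25217 = -622581984/25217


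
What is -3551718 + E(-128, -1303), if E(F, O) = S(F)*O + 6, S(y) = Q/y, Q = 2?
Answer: -227308265/64 ≈ -3.5517e+6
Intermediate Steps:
S(y) = 2/y
E(F, O) = 6 + 2*O/F (E(F, O) = (2/F)*O + 6 = 2*O/F + 6 = 6 + 2*O/F)
-3551718 + E(-128, -1303) = -3551718 + (6 + 2*(-1303)/(-128)) = -3551718 + (6 + 2*(-1303)*(-1/128)) = -3551718 + (6 + 1303/64) = -3551718 + 1687/64 = -227308265/64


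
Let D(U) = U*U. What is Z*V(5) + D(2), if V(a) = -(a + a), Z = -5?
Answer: 54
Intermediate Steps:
D(U) = U²
V(a) = -2*a
Z*V(5) + D(2) = -(-10)*5 + 2² = -5*(-10) + 4 = 50 + 4 = 54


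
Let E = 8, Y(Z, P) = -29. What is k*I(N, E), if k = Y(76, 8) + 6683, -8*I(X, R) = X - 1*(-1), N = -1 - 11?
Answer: 36597/4 ≈ 9149.3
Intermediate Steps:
N = -12
I(X, R) = -⅛ - X/8 (I(X, R) = -(X - 1*(-1))/8 = -(X + 1)/8 = -(1 + X)/8 = -⅛ - X/8)
k = 6654 (k = -29 + 6683 = 6654)
k*I(N, E) = 6654*(-⅛ - ⅛*(-12)) = 6654*(-⅛ + 3/2) = 6654*(11/8) = 36597/4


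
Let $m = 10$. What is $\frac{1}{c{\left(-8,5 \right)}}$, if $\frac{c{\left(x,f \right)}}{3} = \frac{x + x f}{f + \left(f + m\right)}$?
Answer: $- \frac{5}{36} \approx -0.13889$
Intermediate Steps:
$c{\left(x,f \right)} = \frac{3 \left(x + f x\right)}{10 + 2 f}$ ($c{\left(x,f \right)} = 3 \frac{x + x f}{f + \left(f + 10\right)} = 3 \frac{x + f x}{f + \left(10 + f\right)} = 3 \frac{x + f x}{10 + 2 f} = \frac{3 \left(x + f x\right)}{10 + 2 f}$)
$\frac{1}{c{\left(-8,5 \right)}} = \frac{1}{\frac{3}{2} \left(-8\right) \frac{1}{5 + 5} \left(1 + 5\right)} = \frac{1}{\frac{3}{2} \left(-8\right) \frac{1}{10} \cdot 6} = \frac{1}{- \frac{36}{5}} = - \frac{5}{36}$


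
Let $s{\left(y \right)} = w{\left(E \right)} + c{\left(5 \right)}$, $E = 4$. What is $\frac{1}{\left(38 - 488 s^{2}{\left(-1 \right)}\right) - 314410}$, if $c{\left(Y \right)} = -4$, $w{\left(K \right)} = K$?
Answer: $- \frac{1}{314372} \approx -3.1809 \cdot 10^{-6}$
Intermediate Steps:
$s{\left(y \right)} = 0$ ($s{\left(y \right)} = 4 - 4 = 0$)
$\frac{1}{\left(38 - 488 s^{2}{\left(-1 \right)}\right) - 314410} = \frac{1}{\left(38 - 488 \cdot 0^{2}\right) - 314410} = \frac{1}{\left(38 - 0\right) - 314410} = \frac{1}{\left(38 + 0\right) - 314410} = \frac{1}{38 - 314410} = \frac{1}{-314372} = - \frac{1}{314372}$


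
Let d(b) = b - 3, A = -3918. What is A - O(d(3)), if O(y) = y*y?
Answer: -3918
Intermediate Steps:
d(b) = -3 + b
O(y) = y**2
A - O(d(3)) = -3918 - (-3 + 3)**2 = -3918 - 1*0**2 = -3918 - 1*0 = -3918 + 0 = -3918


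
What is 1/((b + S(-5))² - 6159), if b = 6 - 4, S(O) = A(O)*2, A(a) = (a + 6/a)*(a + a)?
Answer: 1/9717 ≈ 0.00010291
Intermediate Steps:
A(a) = 2*a*(a + 6/a) (A(a) = (a + 6/a)*(2*a) = 2*a*(a + 6/a))
S(O) = 24 + 4*O² (S(O) = (12 + 2*O²)*2 = 24 + 4*O²)
b = 2
1/((b + S(-5))² - 6159) = 1/((2 + (24 + 4*(-5)²))² - 6159) = 1/((2 + (24 + 4*25))² - 6159) = 1/((2 + (24 + 100))² - 6159) = 1/((2 + 124)² - 6159) = 1/(126² - 6159) = 1/(15876 - 6159) = 1/9717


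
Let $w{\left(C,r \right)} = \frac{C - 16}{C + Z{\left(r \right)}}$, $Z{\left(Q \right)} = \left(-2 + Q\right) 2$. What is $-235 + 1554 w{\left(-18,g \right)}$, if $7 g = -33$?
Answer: $\frac{79538}{55} \approx 1446.1$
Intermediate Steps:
$g = - \frac{33}{7}$ ($g = \frac{1}{7} \left(-33\right) = - \frac{33}{7} \approx -4.7143$)
$Z{\left(Q \right)} = -4 + 2 Q$
$w{\left(C,r \right)} = \frac{-16 + C}{-4 + C + 2 r}$ ($w{\left(C,r \right)} = \frac{C - 16}{C + \left(-4 + 2 r\right)} = \frac{-16 + C}{-4 + C + 2 r}$)
$-235 + 1554 w{\left(-18,g \right)} = -235 + 1554 \frac{-16 - 18}{-4 - 18 + 2 \left(- \frac{33}{7}\right)} = -235 + 1554 \frac{1}{-4 - 18 - \frac{66}{7}} \left(-34\right) = -235 + 1554 \frac{1}{- \frac{220}{7}} \left(-34\right) = -235 + 1554 \left(\left(- \frac{7}{220}\right) \left(-34\right)\right) = -235 + 1554 \cdot \frac{119}{110} = -235 + \frac{92463}{55} = \frac{79538}{55}$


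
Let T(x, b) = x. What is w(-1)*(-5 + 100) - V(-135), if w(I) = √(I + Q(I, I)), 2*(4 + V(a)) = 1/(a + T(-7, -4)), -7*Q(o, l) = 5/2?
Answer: 1137/284 + 95*I*√266/14 ≈ 4.0035 + 110.67*I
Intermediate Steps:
Q(o, l) = -5/14 (Q(o, l) = -5/(7*2) = -⅐*5/2 = -5/14)
V(a) = -4 + 1/(2*(-7 + a)) (V(a) = -4 + 1/(2*(a - 7)) = -4 + 1/(2*(-7 + a)))
w(I) = √(-5/14 + I) (w(I) = √(I - 5/14) = √(-5/14 + I))
w(-1)*(-5 + 100) - V(-135) = (√(-70 + 196*(-1))/14)*(-5 + 100) - (57 - 8*(-135))/(2*(-7 - 135)) = (√(-70 - 196)/14)*95 - (57 + 1080)/(2*(-142)) = (√(-266)/14)*95 - (-1)*1137/(2*142) = ((I*√266)/14)*95 - 1*(-1137/284) = (I*√266/14)*95 + 1137/284 = 95*I*√266/14 + 1137/284 = 1137/284 + 95*I*√266/14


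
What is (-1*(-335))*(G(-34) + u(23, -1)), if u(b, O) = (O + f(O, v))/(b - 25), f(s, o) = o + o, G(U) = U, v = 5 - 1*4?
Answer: -23115/2 ≈ -11558.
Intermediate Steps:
v = 1 (v = 5 - 4 = 1)
f(s, o) = 2*o
u(b, O) = (2 + O)/(-25 + b) (u(b, O) = (O + 2*1)/(b - 25) = (O + 2)/(-25 + b) = (2 + O)/(-25 + b))
(-1*(-335))*(G(-34) + u(23, -1)) = (-1*(-335))*(-34 + (2 - 1)/(-25 + 23)) = 335*(-34 + 1/(-2)) = 335*(-34 - ½*1) = 335*(-34 - ½) = 335*(-69/2) = -23115/2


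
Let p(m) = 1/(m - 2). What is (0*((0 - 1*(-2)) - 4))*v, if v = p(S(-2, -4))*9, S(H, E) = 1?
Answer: 0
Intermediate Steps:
p(m) = 1/(-2 + m)
v = -9 (v = 9/(-2 + 1) = 9/(-1) = -1*9 = -9)
(0*((0 - 1*(-2)) - 4))*v = (0*((0 - 1*(-2)) - 4))*(-9) = (0*((0 + 2) - 4))*(-9) = (0*(2 - 4))*(-9) = (0*(-2))*(-9) = 0*(-9) = 0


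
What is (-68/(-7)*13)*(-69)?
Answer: -60996/7 ≈ -8713.7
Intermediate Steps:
(-68/(-7)*13)*(-69) = (-68*(-⅐)*13)*(-69) = ((68/7)*13)*(-69) = (884/7)*(-69) = -60996/7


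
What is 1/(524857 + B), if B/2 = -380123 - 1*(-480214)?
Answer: 1/725039 ≈ 1.3792e-6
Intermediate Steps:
B = 200182 (B = 2*(-380123 - 1*(-480214)) = 2*(-380123 + 480214) = 2*100091 = 200182)
1/(524857 + B) = 1/(524857 + 200182) = 1/725039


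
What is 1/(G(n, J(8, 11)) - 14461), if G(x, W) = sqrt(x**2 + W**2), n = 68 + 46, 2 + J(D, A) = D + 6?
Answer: -14461/209107381 - 6*sqrt(365)/209107381 ≈ -6.9704e-5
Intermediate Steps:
J(D, A) = 4 + D (J(D, A) = -2 + (D + 6) = -2 + (6 + D) = 4 + D)
n = 114
G(x, W) = sqrt(W**2 + x**2)
1/(G(n, J(8, 11)) - 14461) = 1/(sqrt((4 + 8)**2 + 114**2) - 14461) = 1/(sqrt(12**2 + 12996) - 14461) = 1/(sqrt(144 + 12996) - 14461) = 1/(sqrt(13140) - 14461) = 1/(6*sqrt(365) - 14461) = 1/(-14461 + 6*sqrt(365))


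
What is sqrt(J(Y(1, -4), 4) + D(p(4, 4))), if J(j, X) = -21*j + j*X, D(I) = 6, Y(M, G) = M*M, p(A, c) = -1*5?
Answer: I*sqrt(11) ≈ 3.3166*I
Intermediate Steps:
p(A, c) = -5
Y(M, G) = M**2
J(j, X) = -21*j + X*j
sqrt(J(Y(1, -4), 4) + D(p(4, 4))) = sqrt(1**2*(-21 + 4) + 6) = sqrt(1*(-17) + 6) = sqrt(-17 + 6) = sqrt(-11) = I*sqrt(11)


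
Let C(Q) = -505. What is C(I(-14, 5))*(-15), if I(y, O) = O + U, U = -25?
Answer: 7575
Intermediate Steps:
I(y, O) = -25 + O (I(y, O) = O - 25 = -25 + O)
C(I(-14, 5))*(-15) = -505*(-15) = 7575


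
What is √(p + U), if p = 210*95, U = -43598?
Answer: 4*I*√1478 ≈ 153.78*I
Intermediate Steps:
p = 19950
√(p + U) = √(19950 - 43598) = √(-23648) = 4*I*√1478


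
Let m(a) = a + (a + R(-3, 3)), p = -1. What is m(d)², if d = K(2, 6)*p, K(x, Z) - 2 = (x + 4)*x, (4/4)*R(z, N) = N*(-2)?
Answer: 1156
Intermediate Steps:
R(z, N) = -2*N (R(z, N) = N*(-2) = -2*N)
K(x, Z) = 2 + x*(4 + x) (K(x, Z) = 2 + (x + 4)*x = 2 + (4 + x)*x = 2 + x*(4 + x))
d = -14 (d = (2 + 2² + 4*2)*(-1) = (2 + 4 + 8)*(-1) = 14*(-1) = -14)
m(a) = -6 + 2*a (m(a) = a + (a - 2*3) = a + (a - 6) = a + (-6 + a) = -6 + 2*a)
m(d)² = (-6 + 2*(-14))² = (-6 - 28)² = (-34)² = 1156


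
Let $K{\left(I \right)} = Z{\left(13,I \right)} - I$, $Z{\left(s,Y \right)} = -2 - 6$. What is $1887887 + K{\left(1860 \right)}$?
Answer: $1886019$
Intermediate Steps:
$Z{\left(s,Y \right)} = -8$ ($Z{\left(s,Y \right)} = -2 - 6 = -8$)
$K{\left(I \right)} = -8 - I$
$1887887 + K{\left(1860 \right)} = 1887887 - 1868 = 1886019$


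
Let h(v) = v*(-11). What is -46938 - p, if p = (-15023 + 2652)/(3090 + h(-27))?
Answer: -158966635/3387 ≈ -46934.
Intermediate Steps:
h(v) = -11*v
p = -12371/3387 (p = (-15023 + 2652)/(3090 - 11*(-27)) = -12371/(3090 + 297) = -12371/3387 ≈ -3.6525)
-46938 - p = -46938 - 1*(-12371/3387) = -46938 + 12371/3387 = -158966635/3387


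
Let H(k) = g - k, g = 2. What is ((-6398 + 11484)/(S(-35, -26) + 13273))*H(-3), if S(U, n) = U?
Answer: 12715/6619 ≈ 1.9210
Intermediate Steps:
H(k) = 2 - k
((-6398 + 11484)/(S(-35, -26) + 13273))*H(-3) = ((-6398 + 11484)/(-35 + 13273))*(2 - 1*(-3)) = (5086/13238)*(2 + 3) = (5086*(1/13238))*5 = (2543/6619)*5 = 12715/6619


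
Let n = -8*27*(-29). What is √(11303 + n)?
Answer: √17567 ≈ 132.54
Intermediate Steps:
n = 6264 (n = -216*(-29) = 6264)
√(11303 + n) = √(11303 + 6264) = √17567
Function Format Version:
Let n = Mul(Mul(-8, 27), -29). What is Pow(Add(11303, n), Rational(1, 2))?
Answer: Pow(17567, Rational(1, 2)) ≈ 132.54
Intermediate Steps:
n = 6264 (n = Mul(-216, -29) = 6264)
Pow(Add(11303, n), Rational(1, 2)) = Pow(Add(11303, 6264), Rational(1, 2)) = Pow(17567, Rational(1, 2))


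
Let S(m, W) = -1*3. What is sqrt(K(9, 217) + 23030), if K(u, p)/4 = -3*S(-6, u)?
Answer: sqrt(23066) ≈ 151.88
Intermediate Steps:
S(m, W) = -3
K(u, p) = 36 (K(u, p) = 4*(-3*(-3)) = 4*9 = 36)
sqrt(K(9, 217) + 23030) = sqrt(36 + 23030) = sqrt(23066)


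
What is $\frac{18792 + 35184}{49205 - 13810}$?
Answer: $\frac{53976}{35395} \approx 1.525$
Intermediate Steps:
$\frac{18792 + 35184}{49205 - 13810} = \frac{53976}{35395}$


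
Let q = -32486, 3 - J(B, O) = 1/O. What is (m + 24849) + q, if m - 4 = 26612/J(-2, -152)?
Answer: 556743/457 ≈ 1218.3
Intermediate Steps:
J(B, O) = 3 - 1/O
m = 4046852/457 (m = 4 + 26612/(3 - 1/(-152)) = 4 + 26612/(3 - 1*(-1/152)) = 4 + 26612/(3 + 1/152) = 4 + 26612/(457/152) = 4 + 26612*(152/457) = 4 + 4045024/457 = 4046852/457 ≈ 8855.3)
(m + 24849) + q = (4046852/457 + 24849) - 32486 = 15402845/457 - 32486 = 556743/457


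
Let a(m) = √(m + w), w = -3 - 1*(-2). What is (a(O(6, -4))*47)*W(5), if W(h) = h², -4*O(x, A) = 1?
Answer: 1175*I*√5/2 ≈ 1313.7*I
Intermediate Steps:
w = -1 (w = -3 + 2 = -1)
O(x, A) = -¼ (O(x, A) = -¼*1 = -¼)
a(m) = √(-1 + m) (a(m) = √(m - 1) = √(-1 + m))
(a(O(6, -4))*47)*W(5) = (√(-1 - ¼)*47)*5² = (√(-5/4)*47)*25 = ((I*√5/2)*47)*25 = (47*I*√5/2)*25 = 1175*I*√5/2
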